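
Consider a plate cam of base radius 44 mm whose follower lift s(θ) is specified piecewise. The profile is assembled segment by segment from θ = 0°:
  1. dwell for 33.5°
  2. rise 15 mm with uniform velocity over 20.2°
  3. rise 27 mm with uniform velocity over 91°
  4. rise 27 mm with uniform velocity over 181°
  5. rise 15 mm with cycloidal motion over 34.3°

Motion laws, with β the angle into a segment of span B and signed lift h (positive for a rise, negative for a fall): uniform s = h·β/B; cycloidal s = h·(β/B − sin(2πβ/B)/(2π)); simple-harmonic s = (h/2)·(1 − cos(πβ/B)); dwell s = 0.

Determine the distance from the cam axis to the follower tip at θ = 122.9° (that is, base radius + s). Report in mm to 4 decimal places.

seg 1 [0°–33.5°] dwell: s stays 0.0000
seg 2 [33.5°–53.7°] uniform, h=15: full span → s += 15 → s = 15.0000
seg 3 [53.7°–144.7°] uniform, h=27: θ=122.9° here. β=69.2, B=91. 27·69.2/91 = 20.5319 → s = 35.5319
radial distance = base radius + s = 44 + 35.5319 = 79.5319

79.5319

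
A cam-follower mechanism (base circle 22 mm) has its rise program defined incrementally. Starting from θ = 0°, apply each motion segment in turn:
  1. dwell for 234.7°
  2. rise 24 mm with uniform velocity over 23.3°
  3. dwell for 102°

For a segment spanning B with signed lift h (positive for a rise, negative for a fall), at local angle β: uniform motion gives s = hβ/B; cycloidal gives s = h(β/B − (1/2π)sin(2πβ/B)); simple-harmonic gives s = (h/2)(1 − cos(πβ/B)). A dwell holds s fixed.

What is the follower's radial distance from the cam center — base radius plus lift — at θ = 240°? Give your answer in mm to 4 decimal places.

seg 1 [0°–234.7°] dwell: s stays 0.0000
seg 2 [234.7°–258°] uniform, h=24: θ=240° here. β=5.3, B=23.3. 24·5.3/23.3 = 5.4592 → s = 5.4592
radial distance = base radius + s = 22 + 5.4592 = 27.4592

27.4592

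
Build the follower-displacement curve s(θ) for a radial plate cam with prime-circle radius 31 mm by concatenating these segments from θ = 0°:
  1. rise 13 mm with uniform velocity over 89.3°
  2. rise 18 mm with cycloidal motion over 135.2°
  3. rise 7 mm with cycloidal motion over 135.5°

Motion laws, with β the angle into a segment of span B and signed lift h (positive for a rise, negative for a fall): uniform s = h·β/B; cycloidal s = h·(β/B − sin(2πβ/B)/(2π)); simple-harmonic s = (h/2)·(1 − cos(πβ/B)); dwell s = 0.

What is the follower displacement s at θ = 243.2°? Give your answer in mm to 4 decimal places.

seg 1 [0°–89.3°] uniform, h=13: full span → s += 13 → s = 13.0000
seg 2 [89.3°–224.5°] cycloidal, h=18: full span → s += 18 → s = 31.0000
seg 3 [224.5°–360°] cycloidal, h=7: θ=243.2° here. β=18.7, B=135.5. 7·(0.1380 − sin(2π·0.1380)/(2π)) = 0.1166 → s = 31.1166

31.1166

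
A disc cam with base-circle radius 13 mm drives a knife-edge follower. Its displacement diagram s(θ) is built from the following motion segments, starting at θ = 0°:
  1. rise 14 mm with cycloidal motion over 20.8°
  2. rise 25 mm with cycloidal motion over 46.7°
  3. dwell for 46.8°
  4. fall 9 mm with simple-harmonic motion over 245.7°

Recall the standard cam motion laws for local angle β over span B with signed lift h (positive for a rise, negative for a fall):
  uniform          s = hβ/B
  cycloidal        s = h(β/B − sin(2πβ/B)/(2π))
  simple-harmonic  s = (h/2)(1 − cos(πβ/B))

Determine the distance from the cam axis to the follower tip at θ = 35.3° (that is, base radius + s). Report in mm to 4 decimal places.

seg 1 [0°–20.8°] cycloidal, h=14: full span → s += 14 → s = 14.0000
seg 2 [20.8°–67.5°] cycloidal, h=25: θ=35.3° here. β=14.5, B=46.7. 25·(0.3105 − sin(2π·0.3105)/(2π)) = 4.0674 → s = 18.0674
radial distance = base radius + s = 13 + 18.0674 = 31.0674

31.0674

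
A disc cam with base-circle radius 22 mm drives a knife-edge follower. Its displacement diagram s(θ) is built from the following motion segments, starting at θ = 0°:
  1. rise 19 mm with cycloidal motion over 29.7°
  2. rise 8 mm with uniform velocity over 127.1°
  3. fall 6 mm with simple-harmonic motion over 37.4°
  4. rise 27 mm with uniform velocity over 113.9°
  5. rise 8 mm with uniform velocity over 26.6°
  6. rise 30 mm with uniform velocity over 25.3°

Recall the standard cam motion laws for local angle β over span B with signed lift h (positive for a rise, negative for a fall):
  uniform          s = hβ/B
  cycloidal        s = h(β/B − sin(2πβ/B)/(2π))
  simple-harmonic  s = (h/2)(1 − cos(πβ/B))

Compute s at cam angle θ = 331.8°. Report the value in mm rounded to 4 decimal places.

seg 1 [0°–29.7°] cycloidal, h=19: full span → s += 19 → s = 19.0000
seg 2 [29.7°–156.8°] uniform, h=8: full span → s += 8 → s = 27.0000
seg 3 [156.8°–194.2°] simple-harmonic, h=-6: full span → s += -6 → s = 21.0000
seg 4 [194.2°–308.1°] uniform, h=27: full span → s += 27 → s = 48.0000
seg 5 [308.1°–334.7°] uniform, h=8: θ=331.8° here. β=23.7, B=26.6. 8·23.7/26.6 = 7.1278 → s = 55.1278

55.1278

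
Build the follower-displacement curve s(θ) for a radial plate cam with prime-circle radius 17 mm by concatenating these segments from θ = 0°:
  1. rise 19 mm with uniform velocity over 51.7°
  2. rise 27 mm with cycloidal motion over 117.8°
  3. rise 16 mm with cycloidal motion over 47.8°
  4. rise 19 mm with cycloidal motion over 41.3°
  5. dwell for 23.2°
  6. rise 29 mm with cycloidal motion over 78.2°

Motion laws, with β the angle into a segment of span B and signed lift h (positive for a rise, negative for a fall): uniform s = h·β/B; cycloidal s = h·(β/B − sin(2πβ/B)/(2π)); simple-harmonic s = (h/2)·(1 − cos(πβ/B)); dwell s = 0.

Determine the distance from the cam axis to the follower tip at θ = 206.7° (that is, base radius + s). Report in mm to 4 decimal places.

seg 1 [0°–51.7°] uniform, h=19: full span → s += 19 → s = 19.0000
seg 2 [51.7°–169.5°] cycloidal, h=27: full span → s += 27 → s = 46.0000
seg 3 [169.5°–217.3°] cycloidal, h=16: θ=206.7° here. β=37.2, B=47.8. 16·(0.7782 − sin(2π·0.7782)/(2π)) = 14.9584 → s = 60.9584
radial distance = base radius + s = 17 + 60.9584 = 77.9584

77.9584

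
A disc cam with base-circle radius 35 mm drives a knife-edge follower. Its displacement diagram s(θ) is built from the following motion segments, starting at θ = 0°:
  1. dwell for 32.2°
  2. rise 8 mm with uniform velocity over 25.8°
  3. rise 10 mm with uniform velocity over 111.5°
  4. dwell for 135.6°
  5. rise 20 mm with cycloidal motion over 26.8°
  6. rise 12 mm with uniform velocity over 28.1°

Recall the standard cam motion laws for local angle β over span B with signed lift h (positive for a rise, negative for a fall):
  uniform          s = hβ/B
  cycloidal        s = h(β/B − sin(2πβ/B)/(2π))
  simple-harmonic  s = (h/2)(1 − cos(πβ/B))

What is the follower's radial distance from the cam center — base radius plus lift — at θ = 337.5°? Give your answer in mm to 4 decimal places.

seg 1 [0°–32.2°] dwell: s stays 0.0000
seg 2 [32.2°–58°] uniform, h=8: full span → s += 8 → s = 8.0000
seg 3 [58°–169.5°] uniform, h=10: full span → s += 10 → s = 18.0000
seg 4 [169.5°–305.1°] dwell: s stays 18.0000
seg 5 [305.1°–331.9°] cycloidal, h=20: full span → s += 20 → s = 38.0000
seg 6 [331.9°–360°] uniform, h=12: θ=337.5° here. β=5.6, B=28.1. 12·5.6/28.1 = 2.3915 → s = 40.3915
radial distance = base radius + s = 35 + 40.3915 = 75.3915

75.3915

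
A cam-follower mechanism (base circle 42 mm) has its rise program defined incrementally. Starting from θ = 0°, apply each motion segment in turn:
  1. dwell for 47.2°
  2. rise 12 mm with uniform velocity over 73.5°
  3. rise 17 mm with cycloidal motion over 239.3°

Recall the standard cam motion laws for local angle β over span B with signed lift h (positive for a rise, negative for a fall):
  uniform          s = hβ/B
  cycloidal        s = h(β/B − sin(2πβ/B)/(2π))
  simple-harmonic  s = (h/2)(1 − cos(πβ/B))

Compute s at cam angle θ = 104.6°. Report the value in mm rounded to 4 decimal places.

seg 1 [0°–47.2°] dwell: s stays 0.0000
seg 2 [47.2°–120.7°] uniform, h=12: θ=104.6° here. β=57.4, B=73.5. 12·57.4/73.5 = 9.3714 → s = 9.3714

9.3714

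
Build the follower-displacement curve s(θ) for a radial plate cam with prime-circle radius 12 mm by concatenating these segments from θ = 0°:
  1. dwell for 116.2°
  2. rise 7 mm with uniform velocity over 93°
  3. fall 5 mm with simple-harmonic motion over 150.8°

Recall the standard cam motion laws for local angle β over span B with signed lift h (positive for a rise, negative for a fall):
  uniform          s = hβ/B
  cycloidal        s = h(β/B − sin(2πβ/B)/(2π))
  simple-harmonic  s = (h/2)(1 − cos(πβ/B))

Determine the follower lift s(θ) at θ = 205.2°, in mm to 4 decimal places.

seg 1 [0°–116.2°] dwell: s stays 0.0000
seg 2 [116.2°–209.2°] uniform, h=7: θ=205.2° here. β=89, B=93. 7·89/93 = 6.6989 → s = 6.6989

6.6989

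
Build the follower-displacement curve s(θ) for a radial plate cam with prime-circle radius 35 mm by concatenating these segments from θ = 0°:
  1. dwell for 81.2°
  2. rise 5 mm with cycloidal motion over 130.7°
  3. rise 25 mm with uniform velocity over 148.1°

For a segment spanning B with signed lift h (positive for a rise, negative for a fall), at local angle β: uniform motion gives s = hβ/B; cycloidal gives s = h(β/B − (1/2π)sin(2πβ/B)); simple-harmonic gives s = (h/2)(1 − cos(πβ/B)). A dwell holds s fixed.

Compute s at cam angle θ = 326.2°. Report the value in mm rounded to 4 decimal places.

seg 1 [0°–81.2°] dwell: s stays 0.0000
seg 2 [81.2°–211.9°] cycloidal, h=5: full span → s += 5 → s = 5.0000
seg 3 [211.9°–360°] uniform, h=25: θ=326.2° here. β=114.3, B=148.1. 25·114.3/148.1 = 19.2944 → s = 24.2944

24.2944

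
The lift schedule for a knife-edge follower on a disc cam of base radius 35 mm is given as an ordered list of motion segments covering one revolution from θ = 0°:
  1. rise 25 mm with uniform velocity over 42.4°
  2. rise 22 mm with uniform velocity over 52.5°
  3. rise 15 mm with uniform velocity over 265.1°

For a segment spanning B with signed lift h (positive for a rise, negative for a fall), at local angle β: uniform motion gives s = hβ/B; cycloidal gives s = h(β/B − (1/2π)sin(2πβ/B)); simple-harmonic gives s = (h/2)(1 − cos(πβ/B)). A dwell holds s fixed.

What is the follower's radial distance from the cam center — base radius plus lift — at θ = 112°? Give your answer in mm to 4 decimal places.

seg 1 [0°–42.4°] uniform, h=25: full span → s += 25 → s = 25.0000
seg 2 [42.4°–94.9°] uniform, h=22: full span → s += 22 → s = 47.0000
seg 3 [94.9°–360°] uniform, h=15: θ=112° here. β=17.1, B=265.1. 15·17.1/265.1 = 0.9676 → s = 47.9676
radial distance = base radius + s = 35 + 47.9676 = 82.9676

82.9676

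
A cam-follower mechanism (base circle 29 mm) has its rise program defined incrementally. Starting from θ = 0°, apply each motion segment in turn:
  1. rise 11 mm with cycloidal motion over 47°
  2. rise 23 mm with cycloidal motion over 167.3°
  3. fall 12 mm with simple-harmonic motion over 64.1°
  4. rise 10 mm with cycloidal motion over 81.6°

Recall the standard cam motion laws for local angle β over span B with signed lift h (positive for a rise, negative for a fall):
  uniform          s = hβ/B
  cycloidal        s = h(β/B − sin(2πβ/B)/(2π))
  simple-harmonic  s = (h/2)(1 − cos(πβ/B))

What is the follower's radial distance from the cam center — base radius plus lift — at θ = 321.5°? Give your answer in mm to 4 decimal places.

seg 1 [0°–47°] cycloidal, h=11: full span → s += 11 → s = 11.0000
seg 2 [47°–214.3°] cycloidal, h=23: full span → s += 23 → s = 34.0000
seg 3 [214.3°–278.4°] simple-harmonic, h=-12: full span → s += -12 → s = 22.0000
seg 4 [278.4°–360°] cycloidal, h=10: θ=321.5° here. β=43.1, B=81.6. 10·(0.5282 − sin(2π·0.5282)/(2π)) = 5.5623 → s = 27.5623
radial distance = base radius + s = 29 + 27.5623 = 56.5623

56.5623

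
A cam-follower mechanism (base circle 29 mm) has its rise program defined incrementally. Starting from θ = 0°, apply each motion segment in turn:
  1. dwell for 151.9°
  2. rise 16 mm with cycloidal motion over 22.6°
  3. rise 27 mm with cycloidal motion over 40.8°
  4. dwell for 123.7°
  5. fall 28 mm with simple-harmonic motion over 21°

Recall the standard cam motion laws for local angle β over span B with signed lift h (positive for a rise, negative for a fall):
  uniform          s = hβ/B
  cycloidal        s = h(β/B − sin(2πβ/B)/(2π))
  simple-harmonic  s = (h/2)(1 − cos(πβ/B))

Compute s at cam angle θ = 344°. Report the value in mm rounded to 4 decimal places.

seg 1 [0°–151.9°] dwell: s stays 0.0000
seg 2 [151.9°–174.5°] cycloidal, h=16: full span → s += 16 → s = 16.0000
seg 3 [174.5°–215.3°] cycloidal, h=27: full span → s += 27 → s = 43.0000
seg 4 [215.3°–339°] dwell: s stays 43.0000
seg 5 [339°–360°] simple-harmonic, h=-28: θ=344° here. β=5, B=21. -28/2·(1 − cos(π·0.2381)) = -3.7373 → s = 39.2627

39.2627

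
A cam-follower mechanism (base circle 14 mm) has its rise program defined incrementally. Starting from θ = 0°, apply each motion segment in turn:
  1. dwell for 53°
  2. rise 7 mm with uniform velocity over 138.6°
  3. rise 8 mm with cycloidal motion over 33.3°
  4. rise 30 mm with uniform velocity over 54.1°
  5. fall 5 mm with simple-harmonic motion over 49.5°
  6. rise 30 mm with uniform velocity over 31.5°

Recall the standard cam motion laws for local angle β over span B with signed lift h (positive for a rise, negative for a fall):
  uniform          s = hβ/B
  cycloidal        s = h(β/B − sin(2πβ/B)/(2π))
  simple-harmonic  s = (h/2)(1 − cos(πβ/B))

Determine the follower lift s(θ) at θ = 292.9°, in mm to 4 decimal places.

seg 1 [0°–53°] dwell: s stays 0.0000
seg 2 [53°–191.6°] uniform, h=7: full span → s += 7 → s = 7.0000
seg 3 [191.6°–224.9°] cycloidal, h=8: full span → s += 8 → s = 15.0000
seg 4 [224.9°–279°] uniform, h=30: full span → s += 30 → s = 45.0000
seg 5 [279°–328.5°] simple-harmonic, h=-5: θ=292.9° here. β=13.9, B=49.5. -5/2·(1 − cos(π·0.2808)) = -0.9113 → s = 44.0887

44.0887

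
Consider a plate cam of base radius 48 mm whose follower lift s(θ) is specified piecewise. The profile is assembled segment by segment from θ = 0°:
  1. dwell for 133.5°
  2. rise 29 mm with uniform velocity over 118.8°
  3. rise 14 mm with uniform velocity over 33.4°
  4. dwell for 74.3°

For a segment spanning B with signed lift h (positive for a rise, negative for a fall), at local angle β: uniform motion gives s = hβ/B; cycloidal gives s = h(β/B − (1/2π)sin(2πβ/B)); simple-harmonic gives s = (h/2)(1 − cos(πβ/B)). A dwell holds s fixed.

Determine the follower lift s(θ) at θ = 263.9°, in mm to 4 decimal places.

seg 1 [0°–133.5°] dwell: s stays 0.0000
seg 2 [133.5°–252.3°] uniform, h=29: full span → s += 29 → s = 29.0000
seg 3 [252.3°–285.7°] uniform, h=14: θ=263.9° here. β=11.6, B=33.4. 14·11.6/33.4 = 4.8623 → s = 33.8623

33.8623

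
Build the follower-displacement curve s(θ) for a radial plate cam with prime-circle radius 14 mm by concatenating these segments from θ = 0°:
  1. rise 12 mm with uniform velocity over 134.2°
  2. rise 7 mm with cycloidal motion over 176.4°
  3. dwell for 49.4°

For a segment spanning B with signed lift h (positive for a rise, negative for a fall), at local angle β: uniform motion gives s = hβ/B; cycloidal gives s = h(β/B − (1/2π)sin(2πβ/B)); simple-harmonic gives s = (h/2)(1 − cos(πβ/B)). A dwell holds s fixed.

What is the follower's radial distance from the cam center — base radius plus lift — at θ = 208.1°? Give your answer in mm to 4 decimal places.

seg 1 [0°–134.2°] uniform, h=12: full span → s += 12 → s = 12.0000
seg 2 [134.2°–310.6°] cycloidal, h=7: θ=208.1° here. β=73.9, B=176.4. 7·(0.4189 − sin(2π·0.4189)/(2π)) = 2.3893 → s = 14.3893
radial distance = base radius + s = 14 + 14.3893 = 28.3893

28.3893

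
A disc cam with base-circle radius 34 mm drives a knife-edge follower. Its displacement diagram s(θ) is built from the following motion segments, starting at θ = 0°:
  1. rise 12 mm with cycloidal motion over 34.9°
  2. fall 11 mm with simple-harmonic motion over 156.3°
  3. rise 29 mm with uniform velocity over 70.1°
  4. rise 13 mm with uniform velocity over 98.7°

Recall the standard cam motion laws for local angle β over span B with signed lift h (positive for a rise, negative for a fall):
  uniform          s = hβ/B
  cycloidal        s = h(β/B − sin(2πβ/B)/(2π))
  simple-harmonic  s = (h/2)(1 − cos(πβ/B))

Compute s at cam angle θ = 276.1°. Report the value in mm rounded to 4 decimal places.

seg 1 [0°–34.9°] cycloidal, h=12: full span → s += 12 → s = 12.0000
seg 2 [34.9°–191.2°] simple-harmonic, h=-11: full span → s += -11 → s = 1.0000
seg 3 [191.2°–261.3°] uniform, h=29: full span → s += 29 → s = 30.0000
seg 4 [261.3°–360°] uniform, h=13: θ=276.1° here. β=14.8, B=98.7. 13·14.8/98.7 = 1.9493 → s = 31.9493

31.9493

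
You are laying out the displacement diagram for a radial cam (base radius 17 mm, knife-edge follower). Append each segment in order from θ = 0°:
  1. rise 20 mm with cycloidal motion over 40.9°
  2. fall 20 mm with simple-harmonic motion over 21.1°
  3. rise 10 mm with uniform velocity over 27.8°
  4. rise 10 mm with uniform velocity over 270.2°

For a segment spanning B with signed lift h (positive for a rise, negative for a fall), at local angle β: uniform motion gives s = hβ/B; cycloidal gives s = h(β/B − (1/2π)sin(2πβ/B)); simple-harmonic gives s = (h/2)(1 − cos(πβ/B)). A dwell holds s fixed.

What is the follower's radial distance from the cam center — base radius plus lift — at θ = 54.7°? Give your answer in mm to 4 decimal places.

seg 1 [0°–40.9°] cycloidal, h=20: full span → s += 20 → s = 20.0000
seg 2 [40.9°–62°] simple-harmonic, h=-20: θ=54.7° here. β=13.8, B=21.1. -20/2·(1 − cos(π·0.6540)) = -14.6523 → s = 5.3477
radial distance = base radius + s = 17 + 5.3477 = 22.3477

22.3477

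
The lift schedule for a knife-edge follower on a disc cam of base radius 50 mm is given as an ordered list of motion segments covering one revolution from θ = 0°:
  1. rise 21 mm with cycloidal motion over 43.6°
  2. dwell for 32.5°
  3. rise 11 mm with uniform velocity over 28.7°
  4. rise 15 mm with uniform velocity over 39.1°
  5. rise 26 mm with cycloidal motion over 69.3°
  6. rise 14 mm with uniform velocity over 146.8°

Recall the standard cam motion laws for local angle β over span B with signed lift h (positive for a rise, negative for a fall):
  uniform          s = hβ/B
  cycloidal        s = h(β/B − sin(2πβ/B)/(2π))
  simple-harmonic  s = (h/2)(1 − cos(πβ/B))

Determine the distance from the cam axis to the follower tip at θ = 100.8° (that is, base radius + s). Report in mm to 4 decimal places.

seg 1 [0°–43.6°] cycloidal, h=21: full span → s += 21 → s = 21.0000
seg 2 [43.6°–76.1°] dwell: s stays 21.0000
seg 3 [76.1°–104.8°] uniform, h=11: θ=100.8° here. β=24.7, B=28.7. 11·24.7/28.7 = 9.4669 → s = 30.4669
radial distance = base radius + s = 50 + 30.4669 = 80.4669

80.4669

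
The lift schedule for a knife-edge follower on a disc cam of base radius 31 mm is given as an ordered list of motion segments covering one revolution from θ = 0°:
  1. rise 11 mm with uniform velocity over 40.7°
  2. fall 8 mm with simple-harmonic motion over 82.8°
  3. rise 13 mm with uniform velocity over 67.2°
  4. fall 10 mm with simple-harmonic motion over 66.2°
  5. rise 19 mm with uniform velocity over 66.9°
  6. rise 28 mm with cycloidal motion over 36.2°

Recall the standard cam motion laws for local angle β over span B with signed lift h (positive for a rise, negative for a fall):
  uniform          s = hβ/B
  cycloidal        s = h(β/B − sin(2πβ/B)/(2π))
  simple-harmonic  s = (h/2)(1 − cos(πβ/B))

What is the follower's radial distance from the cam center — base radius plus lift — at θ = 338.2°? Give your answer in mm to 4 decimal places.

seg 1 [0°–40.7°] uniform, h=11: full span → s += 11 → s = 11.0000
seg 2 [40.7°–123.5°] simple-harmonic, h=-8: full span → s += -8 → s = 3.0000
seg 3 [123.5°–190.7°] uniform, h=13: full span → s += 13 → s = 16.0000
seg 4 [190.7°–256.9°] simple-harmonic, h=-10: full span → s += -10 → s = 6.0000
seg 5 [256.9°–323.8°] uniform, h=19: full span → s += 19 → s = 25.0000
seg 6 [323.8°–360°] cycloidal, h=28: θ=338.2° here. β=14.4, B=36.2. 28·(0.3978 − sin(2π·0.3978)/(2π)) = 8.4689 → s = 33.4689
radial distance = base radius + s = 31 + 33.4689 = 64.4689

64.4689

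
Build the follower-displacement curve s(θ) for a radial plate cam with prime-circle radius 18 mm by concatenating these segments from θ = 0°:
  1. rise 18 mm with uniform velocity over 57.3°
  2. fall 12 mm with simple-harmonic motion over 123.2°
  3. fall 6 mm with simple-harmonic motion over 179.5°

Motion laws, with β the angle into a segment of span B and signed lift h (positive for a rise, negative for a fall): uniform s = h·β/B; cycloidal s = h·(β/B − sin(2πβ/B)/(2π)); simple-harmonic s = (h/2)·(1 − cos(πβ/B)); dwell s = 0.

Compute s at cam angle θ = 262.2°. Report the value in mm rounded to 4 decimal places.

seg 1 [0°–57.3°] uniform, h=18: full span → s += 18 → s = 18.0000
seg 2 [57.3°–180.5°] simple-harmonic, h=-12: full span → s += -12 → s = 6.0000
seg 3 [180.5°–360°] simple-harmonic, h=-6: θ=262.2° here. β=81.7, B=179.5. -6/2·(1 − cos(π·0.4552)) = -2.5787 → s = 3.4213

3.4213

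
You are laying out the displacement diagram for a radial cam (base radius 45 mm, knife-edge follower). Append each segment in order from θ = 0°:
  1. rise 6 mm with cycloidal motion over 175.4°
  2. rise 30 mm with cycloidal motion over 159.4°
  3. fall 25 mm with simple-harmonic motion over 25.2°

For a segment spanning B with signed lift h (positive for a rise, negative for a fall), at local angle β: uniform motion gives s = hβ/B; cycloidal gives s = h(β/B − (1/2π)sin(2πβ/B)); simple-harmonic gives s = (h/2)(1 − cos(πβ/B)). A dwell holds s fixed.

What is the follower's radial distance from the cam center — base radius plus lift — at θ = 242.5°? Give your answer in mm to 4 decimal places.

seg 1 [0°–175.4°] cycloidal, h=6: full span → s += 6 → s = 6.0000
seg 2 [175.4°–334.8°] cycloidal, h=30: θ=242.5° here. β=67.1, B=159.4. 30·(0.4210 − sin(2π·0.4210)/(2π)) = 10.3535 → s = 16.3535
radial distance = base radius + s = 45 + 16.3535 = 61.3535

61.3535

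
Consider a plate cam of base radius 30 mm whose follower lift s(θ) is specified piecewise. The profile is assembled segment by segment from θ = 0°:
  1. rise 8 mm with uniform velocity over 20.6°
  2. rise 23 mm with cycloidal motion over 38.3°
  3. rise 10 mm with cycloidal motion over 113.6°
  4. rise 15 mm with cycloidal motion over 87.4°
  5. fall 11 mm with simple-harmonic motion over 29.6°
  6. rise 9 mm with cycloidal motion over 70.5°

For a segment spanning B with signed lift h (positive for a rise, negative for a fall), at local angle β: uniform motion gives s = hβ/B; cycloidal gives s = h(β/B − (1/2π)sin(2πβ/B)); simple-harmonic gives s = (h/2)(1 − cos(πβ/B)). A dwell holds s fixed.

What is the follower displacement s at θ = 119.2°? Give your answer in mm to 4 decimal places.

seg 1 [0°–20.6°] uniform, h=8: full span → s += 8 → s = 8.0000
seg 2 [20.6°–58.9°] cycloidal, h=23: full span → s += 23 → s = 31.0000
seg 3 [58.9°–172.5°] cycloidal, h=10: θ=119.2° here. β=60.3, B=113.6. 10·(0.5308 − sin(2π·0.5308)/(2π)) = 5.6143 → s = 36.6143

36.6143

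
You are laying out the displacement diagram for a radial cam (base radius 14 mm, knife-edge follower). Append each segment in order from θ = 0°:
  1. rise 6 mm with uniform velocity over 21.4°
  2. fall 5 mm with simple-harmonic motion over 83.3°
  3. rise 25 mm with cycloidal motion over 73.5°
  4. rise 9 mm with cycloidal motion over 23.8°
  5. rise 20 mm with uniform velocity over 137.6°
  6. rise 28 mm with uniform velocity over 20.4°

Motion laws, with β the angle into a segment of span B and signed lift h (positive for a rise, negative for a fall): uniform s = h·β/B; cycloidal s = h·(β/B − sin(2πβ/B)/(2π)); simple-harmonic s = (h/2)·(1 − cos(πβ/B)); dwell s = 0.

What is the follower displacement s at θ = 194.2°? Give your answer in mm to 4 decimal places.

seg 1 [0°–21.4°] uniform, h=6: full span → s += 6 → s = 6.0000
seg 2 [21.4°–104.7°] simple-harmonic, h=-5: full span → s += -5 → s = 1.0000
seg 3 [104.7°–178.2°] cycloidal, h=25: full span → s += 25 → s = 26.0000
seg 4 [178.2°–202°] cycloidal, h=9: θ=194.2° here. β=16, B=23.8. 9·(0.6723 − sin(2π·0.6723)/(2π)) = 7.3153 → s = 33.3153

33.3153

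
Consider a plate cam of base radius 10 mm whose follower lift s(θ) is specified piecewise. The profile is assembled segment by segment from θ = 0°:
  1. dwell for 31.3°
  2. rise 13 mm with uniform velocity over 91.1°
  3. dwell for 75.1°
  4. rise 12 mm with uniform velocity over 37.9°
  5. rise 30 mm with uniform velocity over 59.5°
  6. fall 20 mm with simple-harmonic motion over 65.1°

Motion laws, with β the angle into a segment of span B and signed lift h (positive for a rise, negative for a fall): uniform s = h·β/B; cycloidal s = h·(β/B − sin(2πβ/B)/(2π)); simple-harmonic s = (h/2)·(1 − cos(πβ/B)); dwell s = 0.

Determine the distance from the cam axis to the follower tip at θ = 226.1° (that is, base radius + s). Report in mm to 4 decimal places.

seg 1 [0°–31.3°] dwell: s stays 0.0000
seg 2 [31.3°–122.4°] uniform, h=13: full span → s += 13 → s = 13.0000
seg 3 [122.4°–197.5°] dwell: s stays 13.0000
seg 4 [197.5°–235.4°] uniform, h=12: θ=226.1° here. β=28.6, B=37.9. 12·28.6/37.9 = 9.0554 → s = 22.0554
radial distance = base radius + s = 10 + 22.0554 = 32.0554

32.0554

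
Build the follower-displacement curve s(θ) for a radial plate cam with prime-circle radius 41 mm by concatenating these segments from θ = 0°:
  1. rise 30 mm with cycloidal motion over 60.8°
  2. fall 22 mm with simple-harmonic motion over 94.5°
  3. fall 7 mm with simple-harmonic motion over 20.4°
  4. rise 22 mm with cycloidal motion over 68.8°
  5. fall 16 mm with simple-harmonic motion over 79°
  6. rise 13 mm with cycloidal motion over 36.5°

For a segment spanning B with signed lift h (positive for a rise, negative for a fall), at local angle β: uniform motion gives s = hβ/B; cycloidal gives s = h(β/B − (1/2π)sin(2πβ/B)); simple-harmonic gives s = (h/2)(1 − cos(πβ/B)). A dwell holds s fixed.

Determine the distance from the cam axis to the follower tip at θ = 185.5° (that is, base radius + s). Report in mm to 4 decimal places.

seg 1 [0°–60.8°] cycloidal, h=30: full span → s += 30 → s = 30.0000
seg 2 [60.8°–155.3°] simple-harmonic, h=-22: full span → s += -22 → s = 8.0000
seg 3 [155.3°–175.7°] simple-harmonic, h=-7: full span → s += -7 → s = 1.0000
seg 4 [175.7°–244.5°] cycloidal, h=22: θ=185.5° here. β=9.8, B=68.8. 22·(0.1424 − sin(2π·0.1424)/(2π)) = 0.4019 → s = 1.4019
radial distance = base radius + s = 41 + 1.4019 = 42.4019

42.4019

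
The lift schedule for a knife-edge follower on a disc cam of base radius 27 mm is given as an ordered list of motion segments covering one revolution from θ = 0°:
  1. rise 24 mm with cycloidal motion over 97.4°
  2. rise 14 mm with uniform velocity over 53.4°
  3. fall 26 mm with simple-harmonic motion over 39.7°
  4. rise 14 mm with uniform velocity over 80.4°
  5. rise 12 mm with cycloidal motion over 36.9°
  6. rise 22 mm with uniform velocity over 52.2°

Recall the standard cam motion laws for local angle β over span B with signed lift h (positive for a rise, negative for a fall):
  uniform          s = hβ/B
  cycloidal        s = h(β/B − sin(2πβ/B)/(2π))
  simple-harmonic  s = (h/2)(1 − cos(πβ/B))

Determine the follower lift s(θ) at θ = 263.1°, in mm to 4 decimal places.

seg 1 [0°–97.4°] cycloidal, h=24: full span → s += 24 → s = 24.0000
seg 2 [97.4°–150.8°] uniform, h=14: full span → s += 14 → s = 38.0000
seg 3 [150.8°–190.5°] simple-harmonic, h=-26: full span → s += -26 → s = 12.0000
seg 4 [190.5°–270.9°] uniform, h=14: θ=263.1° here. β=72.6, B=80.4. 14·72.6/80.4 = 12.6418 → s = 24.6418

24.6418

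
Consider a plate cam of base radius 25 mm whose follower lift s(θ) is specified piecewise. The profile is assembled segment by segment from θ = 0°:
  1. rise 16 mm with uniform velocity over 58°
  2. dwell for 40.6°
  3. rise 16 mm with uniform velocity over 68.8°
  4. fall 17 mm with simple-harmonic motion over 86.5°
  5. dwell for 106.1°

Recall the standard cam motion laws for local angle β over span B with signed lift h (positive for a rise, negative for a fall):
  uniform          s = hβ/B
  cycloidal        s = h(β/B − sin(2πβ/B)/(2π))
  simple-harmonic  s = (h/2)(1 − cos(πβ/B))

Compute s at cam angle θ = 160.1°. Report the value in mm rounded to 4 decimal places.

seg 1 [0°–58°] uniform, h=16: full span → s += 16 → s = 16.0000
seg 2 [58°–98.6°] dwell: s stays 16.0000
seg 3 [98.6°–167.4°] uniform, h=16: θ=160.1° here. β=61.5, B=68.8. 16·61.5/68.8 = 14.3023 → s = 30.3023

30.3023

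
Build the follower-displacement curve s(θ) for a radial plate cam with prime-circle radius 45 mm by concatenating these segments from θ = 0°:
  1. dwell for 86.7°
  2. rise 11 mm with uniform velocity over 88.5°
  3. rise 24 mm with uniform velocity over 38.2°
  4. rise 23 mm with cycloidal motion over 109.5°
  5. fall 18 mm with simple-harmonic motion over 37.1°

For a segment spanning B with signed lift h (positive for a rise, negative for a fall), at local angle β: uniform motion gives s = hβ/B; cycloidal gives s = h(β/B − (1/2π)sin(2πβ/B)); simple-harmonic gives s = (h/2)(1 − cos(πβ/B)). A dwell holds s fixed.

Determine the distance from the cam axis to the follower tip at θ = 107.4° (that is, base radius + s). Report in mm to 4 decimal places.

seg 1 [0°–86.7°] dwell: s stays 0.0000
seg 2 [86.7°–175.2°] uniform, h=11: θ=107.4° here. β=20.7, B=88.5. 11·20.7/88.5 = 2.5729 → s = 2.5729
radial distance = base radius + s = 45 + 2.5729 = 47.5729

47.5729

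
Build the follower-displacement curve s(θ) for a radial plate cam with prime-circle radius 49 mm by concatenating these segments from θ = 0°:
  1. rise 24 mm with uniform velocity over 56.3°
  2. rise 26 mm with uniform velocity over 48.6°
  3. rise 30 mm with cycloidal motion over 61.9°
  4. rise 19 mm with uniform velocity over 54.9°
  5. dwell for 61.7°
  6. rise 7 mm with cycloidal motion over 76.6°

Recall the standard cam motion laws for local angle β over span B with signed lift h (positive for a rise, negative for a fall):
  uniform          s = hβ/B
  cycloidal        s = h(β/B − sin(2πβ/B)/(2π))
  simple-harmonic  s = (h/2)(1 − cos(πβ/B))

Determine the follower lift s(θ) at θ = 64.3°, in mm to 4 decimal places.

seg 1 [0°–56.3°] uniform, h=24: full span → s += 24 → s = 24.0000
seg 2 [56.3°–104.9°] uniform, h=26: θ=64.3° here. β=8, B=48.6. 26·8/48.6 = 4.2798 → s = 28.2798

28.2798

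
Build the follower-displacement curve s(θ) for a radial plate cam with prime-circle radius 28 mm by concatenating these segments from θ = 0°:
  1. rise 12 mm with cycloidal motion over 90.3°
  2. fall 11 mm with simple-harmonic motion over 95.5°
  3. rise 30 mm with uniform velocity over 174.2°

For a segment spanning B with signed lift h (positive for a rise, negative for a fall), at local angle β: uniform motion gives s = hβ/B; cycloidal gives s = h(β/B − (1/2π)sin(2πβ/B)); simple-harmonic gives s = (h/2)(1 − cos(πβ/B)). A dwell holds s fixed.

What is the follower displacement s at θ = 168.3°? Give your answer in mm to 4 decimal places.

seg 1 [0°–90.3°] cycloidal, h=12: full span → s += 12 → s = 12.0000
seg 2 [90.3°–185.8°] simple-harmonic, h=-11: θ=168.3° here. β=78, B=95.5. -11/2·(1 − cos(π·0.8168)) = -10.1135 → s = 1.8865

1.8865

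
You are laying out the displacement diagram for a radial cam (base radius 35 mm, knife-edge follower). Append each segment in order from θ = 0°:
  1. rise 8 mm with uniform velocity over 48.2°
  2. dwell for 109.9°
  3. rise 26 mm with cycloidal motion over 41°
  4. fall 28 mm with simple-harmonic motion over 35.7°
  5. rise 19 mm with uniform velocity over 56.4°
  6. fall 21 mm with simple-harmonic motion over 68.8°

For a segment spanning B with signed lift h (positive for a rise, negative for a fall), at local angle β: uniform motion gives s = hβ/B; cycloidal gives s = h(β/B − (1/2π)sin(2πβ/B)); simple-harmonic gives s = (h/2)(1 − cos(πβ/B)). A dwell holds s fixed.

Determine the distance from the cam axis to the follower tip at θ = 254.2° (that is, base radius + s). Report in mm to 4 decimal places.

seg 1 [0°–48.2°] uniform, h=8: full span → s += 8 → s = 8.0000
seg 2 [48.2°–158.1°] dwell: s stays 8.0000
seg 3 [158.1°–199.1°] cycloidal, h=26: full span → s += 26 → s = 34.0000
seg 4 [199.1°–234.8°] simple-harmonic, h=-28: full span → s += -28 → s = 6.0000
seg 5 [234.8°–291.2°] uniform, h=19: θ=254.2° here. β=19.4, B=56.4. 19·19.4/56.4 = 6.5355 → s = 12.5355
radial distance = base radius + s = 35 + 12.5355 = 47.5355

47.5355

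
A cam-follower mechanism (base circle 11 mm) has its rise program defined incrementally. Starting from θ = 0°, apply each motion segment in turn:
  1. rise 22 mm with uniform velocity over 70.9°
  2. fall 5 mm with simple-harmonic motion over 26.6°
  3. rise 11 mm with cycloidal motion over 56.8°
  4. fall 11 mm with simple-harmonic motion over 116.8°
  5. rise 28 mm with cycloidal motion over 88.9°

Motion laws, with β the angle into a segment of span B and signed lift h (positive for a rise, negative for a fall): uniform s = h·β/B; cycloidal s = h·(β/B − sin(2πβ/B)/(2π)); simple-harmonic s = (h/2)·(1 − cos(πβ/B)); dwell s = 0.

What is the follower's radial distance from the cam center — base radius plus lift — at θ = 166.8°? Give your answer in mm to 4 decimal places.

seg 1 [0°–70.9°] uniform, h=22: full span → s += 22 → s = 22.0000
seg 2 [70.9°–97.5°] simple-harmonic, h=-5: full span → s += -5 → s = 17.0000
seg 3 [97.5°–154.3°] cycloidal, h=11: full span → s += 11 → s = 28.0000
seg 4 [154.3°–271.1°] simple-harmonic, h=-11: θ=166.8° here. β=12.5, B=116.8. -11/2·(1 − cos(π·0.1070)) = -0.3079 → s = 27.6921
radial distance = base radius + s = 11 + 27.6921 = 38.6921

38.6921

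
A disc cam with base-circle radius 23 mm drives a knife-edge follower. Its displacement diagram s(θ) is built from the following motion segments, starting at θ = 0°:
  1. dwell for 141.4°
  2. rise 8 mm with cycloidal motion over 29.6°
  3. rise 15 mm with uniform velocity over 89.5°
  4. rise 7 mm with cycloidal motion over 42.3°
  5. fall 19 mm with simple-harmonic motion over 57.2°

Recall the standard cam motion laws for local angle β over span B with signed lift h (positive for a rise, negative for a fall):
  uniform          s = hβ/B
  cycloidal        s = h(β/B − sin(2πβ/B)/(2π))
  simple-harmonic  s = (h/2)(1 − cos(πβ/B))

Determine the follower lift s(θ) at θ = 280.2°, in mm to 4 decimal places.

seg 1 [0°–141.4°] dwell: s stays 0.0000
seg 2 [141.4°–171°] cycloidal, h=8: full span → s += 8 → s = 8.0000
seg 3 [171°–260.5°] uniform, h=15: full span → s += 15 → s = 23.0000
seg 4 [260.5°–302.8°] cycloidal, h=7: θ=280.2° here. β=19.7, B=42.3. 7·(0.4657 − sin(2π·0.4657)/(2π)) = 3.0219 → s = 26.0219

26.0219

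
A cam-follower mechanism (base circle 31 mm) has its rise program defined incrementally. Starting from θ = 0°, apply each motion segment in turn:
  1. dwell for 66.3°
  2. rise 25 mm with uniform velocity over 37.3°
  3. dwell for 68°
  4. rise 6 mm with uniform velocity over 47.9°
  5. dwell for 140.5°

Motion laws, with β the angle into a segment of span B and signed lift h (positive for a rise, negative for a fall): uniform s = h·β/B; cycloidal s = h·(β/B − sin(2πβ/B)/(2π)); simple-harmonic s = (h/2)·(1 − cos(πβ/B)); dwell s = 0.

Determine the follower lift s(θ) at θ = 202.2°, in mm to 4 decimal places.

seg 1 [0°–66.3°] dwell: s stays 0.0000
seg 2 [66.3°–103.6°] uniform, h=25: full span → s += 25 → s = 25.0000
seg 3 [103.6°–171.6°] dwell: s stays 25.0000
seg 4 [171.6°–219.5°] uniform, h=6: θ=202.2° here. β=30.6, B=47.9. 6·30.6/47.9 = 3.8330 → s = 28.8330

28.8330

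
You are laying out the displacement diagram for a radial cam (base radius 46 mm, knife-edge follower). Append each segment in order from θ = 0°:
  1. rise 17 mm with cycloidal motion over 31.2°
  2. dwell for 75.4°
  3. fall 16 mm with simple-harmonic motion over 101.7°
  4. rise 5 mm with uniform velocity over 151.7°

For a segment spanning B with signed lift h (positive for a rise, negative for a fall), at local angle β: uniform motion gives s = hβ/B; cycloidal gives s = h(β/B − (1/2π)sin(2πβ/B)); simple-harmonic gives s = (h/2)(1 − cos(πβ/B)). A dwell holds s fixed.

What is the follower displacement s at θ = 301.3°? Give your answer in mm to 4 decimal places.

seg 1 [0°–31.2°] cycloidal, h=17: full span → s += 17 → s = 17.0000
seg 2 [31.2°–106.6°] dwell: s stays 17.0000
seg 3 [106.6°–208.3°] simple-harmonic, h=-16: full span → s += -16 → s = 1.0000
seg 4 [208.3°–360°] uniform, h=5: θ=301.3° here. β=93, B=151.7. 5·93/151.7 = 3.0653 → s = 4.0653

4.0653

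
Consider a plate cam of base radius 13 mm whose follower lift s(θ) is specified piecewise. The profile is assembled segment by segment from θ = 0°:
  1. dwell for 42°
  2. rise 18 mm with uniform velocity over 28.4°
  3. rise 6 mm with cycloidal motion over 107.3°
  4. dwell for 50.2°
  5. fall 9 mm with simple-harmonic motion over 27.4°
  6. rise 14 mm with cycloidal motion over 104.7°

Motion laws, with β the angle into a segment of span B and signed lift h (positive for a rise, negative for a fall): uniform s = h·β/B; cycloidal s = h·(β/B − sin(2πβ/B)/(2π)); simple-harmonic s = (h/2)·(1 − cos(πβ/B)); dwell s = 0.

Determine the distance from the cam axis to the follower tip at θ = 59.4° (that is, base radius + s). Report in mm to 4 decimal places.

seg 1 [0°–42°] dwell: s stays 0.0000
seg 2 [42°–70.4°] uniform, h=18: θ=59.4° here. β=17.4, B=28.4. 18·17.4/28.4 = 11.0282 → s = 11.0282
radial distance = base radius + s = 13 + 11.0282 = 24.0282

24.0282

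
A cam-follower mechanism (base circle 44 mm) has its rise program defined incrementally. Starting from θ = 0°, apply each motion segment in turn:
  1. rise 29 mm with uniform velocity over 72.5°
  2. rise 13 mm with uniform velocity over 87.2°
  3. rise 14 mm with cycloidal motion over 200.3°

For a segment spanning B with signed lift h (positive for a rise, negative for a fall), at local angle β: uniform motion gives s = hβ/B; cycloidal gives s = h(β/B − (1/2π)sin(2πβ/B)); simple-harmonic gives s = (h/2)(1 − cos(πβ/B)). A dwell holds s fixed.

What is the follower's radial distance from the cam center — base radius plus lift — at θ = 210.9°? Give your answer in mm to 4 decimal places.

seg 1 [0°–72.5°] uniform, h=29: full span → s += 29 → s = 29.0000
seg 2 [72.5°–159.7°] uniform, h=13: full span → s += 13 → s = 42.0000
seg 3 [159.7°–360°] cycloidal, h=14: θ=210.9° here. β=51.2, B=200.3. 14·(0.2556 − sin(2π·0.2556)/(2π)) = 1.3519 → s = 43.3519
radial distance = base radius + s = 44 + 43.3519 = 87.3519

87.3519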